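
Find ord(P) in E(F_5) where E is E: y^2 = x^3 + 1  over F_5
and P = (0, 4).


Compute successive multiples of P until we hit O:
  1P = (0, 4)
  2P = (0, 1)
  3P = O

ord(P) = 3


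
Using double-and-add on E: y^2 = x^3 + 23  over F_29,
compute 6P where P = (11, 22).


k = 6 = 110_2 (binary, LSB first: 011)
Double-and-add from P = (11, 22):
  bit 0 = 0: acc unchanged = O
  bit 1 = 1: acc = O + (8, 10) = (8, 10)
  bit 2 = 1: acc = (8, 10) + (17, 8) = (13, 4)

6P = (13, 4)


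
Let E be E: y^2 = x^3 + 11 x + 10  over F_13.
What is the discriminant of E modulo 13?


4 a^3 + 27 b^2 = 4*11^3 + 27*10^2 = 5324 + 2700 = 8024
Delta = -16 * (8024) = -128384
Delta mod 13 = 4

Delta = 4 (mod 13)


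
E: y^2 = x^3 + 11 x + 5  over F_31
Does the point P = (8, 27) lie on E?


Check whether y^2 = x^3 + 11 x + 5 (mod 31) for (x, y) = (8, 27).
LHS: y^2 = 27^2 mod 31 = 16
RHS: x^3 + 11 x + 5 = 8^3 + 11*8 + 5 mod 31 = 16
LHS = RHS

Yes, on the curve


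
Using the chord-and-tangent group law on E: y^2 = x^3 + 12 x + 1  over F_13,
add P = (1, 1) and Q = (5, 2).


P != Q, so use the chord formula.
s = (y2 - y1) / (x2 - x1) = (1) / (4) mod 13 = 10
x3 = s^2 - x1 - x2 mod 13 = 10^2 - 1 - 5 = 3
y3 = s (x1 - x3) - y1 mod 13 = 10 * (1 - 3) - 1 = 5

P + Q = (3, 5)


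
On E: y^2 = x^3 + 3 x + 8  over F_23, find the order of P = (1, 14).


Compute successive multiples of P until we hit O:
  1P = (1, 14)
  2P = (16, 14)
  3P = (6, 9)
  4P = (17, 2)
  5P = (7, 2)
  6P = (19, 22)
  7P = (12, 22)
  8P = (13, 17)
  ... (continuing to 29P)
  29P = O

ord(P) = 29


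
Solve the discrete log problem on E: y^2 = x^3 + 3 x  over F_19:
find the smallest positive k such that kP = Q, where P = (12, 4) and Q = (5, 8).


Enumerate multiples of P until we hit Q = (5, 8):
  1P = (12, 4)
  2P = (1, 17)
  3P = (3, 13)
  4P = (5, 8)
Match found at i = 4.

k = 4


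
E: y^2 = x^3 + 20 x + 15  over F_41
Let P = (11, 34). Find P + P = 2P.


Doubling: s = (3 x1^2 + a) / (2 y1)
s = (3*11^2 + 20) / (2*34) mod 41 = 40
x3 = s^2 - 2 x1 mod 41 = 40^2 - 2*11 = 20
y3 = s (x1 - x3) - y1 mod 41 = 40 * (11 - 20) - 34 = 16

2P = (20, 16)


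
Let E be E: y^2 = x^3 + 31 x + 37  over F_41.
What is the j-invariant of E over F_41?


Delta = -16(4 a^3 + 27 b^2) mod 41 = 16
-1728 * (4 a)^3 = -1728 * (4*31)^3 mod 41 = 35
j = 35 * 16^(-1) mod 41 = 15

j = 15 (mod 41)


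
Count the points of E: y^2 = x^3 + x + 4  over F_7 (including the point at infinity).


For each x in F_7, count y with y^2 = x^3 + 1 x + 4 mod 7:
  x = 0: RHS = 4, y in [2, 5]  -> 2 point(s)
  x = 2: RHS = 0, y in [0]  -> 1 point(s)
  x = 4: RHS = 2, y in [3, 4]  -> 2 point(s)
  x = 5: RHS = 1, y in [1, 6]  -> 2 point(s)
  x = 6: RHS = 2, y in [3, 4]  -> 2 point(s)
Affine points: 9. Add the point at infinity: total = 10.

#E(F_7) = 10


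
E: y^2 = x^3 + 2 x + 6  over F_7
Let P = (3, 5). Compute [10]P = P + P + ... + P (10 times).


k = 10 = 1010_2 (binary, LSB first: 0101)
Double-and-add from P = (3, 5):
  bit 0 = 0: acc unchanged = O
  bit 1 = 1: acc = O + (5, 6) = (5, 6)
  bit 2 = 0: acc unchanged = (5, 6)
  bit 3 = 1: acc = (5, 6) + (1, 4) = (3, 2)

10P = (3, 2)


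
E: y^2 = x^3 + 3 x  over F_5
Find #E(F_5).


For each x in F_5, count y with y^2 = x^3 + 3 x + 0 mod 5:
  x = 0: RHS = 0, y in [0]  -> 1 point(s)
  x = 1: RHS = 4, y in [2, 3]  -> 2 point(s)
  x = 2: RHS = 4, y in [2, 3]  -> 2 point(s)
  x = 3: RHS = 1, y in [1, 4]  -> 2 point(s)
  x = 4: RHS = 1, y in [1, 4]  -> 2 point(s)
Affine points: 9. Add the point at infinity: total = 10.

#E(F_5) = 10


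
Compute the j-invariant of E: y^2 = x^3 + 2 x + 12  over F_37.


Delta = -16(4 a^3 + 27 b^2) mod 37 = 32
-1728 * (4 a)^3 = -1728 * (4*2)^3 mod 37 = 8
j = 8 * 32^(-1) mod 37 = 28

j = 28 (mod 37)


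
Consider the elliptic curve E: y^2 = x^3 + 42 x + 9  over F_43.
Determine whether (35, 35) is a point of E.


Check whether y^2 = x^3 + 42 x + 9 (mod 43) for (x, y) = (35, 35).
LHS: y^2 = 35^2 mod 43 = 21
RHS: x^3 + 42 x + 9 = 35^3 + 42*35 + 9 mod 43 = 21
LHS = RHS

Yes, on the curve


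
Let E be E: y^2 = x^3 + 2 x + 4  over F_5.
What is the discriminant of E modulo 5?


4 a^3 + 27 b^2 = 4*2^3 + 27*4^2 = 32 + 432 = 464
Delta = -16 * (464) = -7424
Delta mod 5 = 1

Delta = 1 (mod 5)


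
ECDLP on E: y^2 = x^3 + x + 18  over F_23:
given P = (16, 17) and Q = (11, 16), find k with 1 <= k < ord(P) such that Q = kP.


Enumerate multiples of P until we hit Q = (11, 16):
  1P = (16, 17)
  2P = (0, 8)
  3P = (11, 16)
Match found at i = 3.

k = 3


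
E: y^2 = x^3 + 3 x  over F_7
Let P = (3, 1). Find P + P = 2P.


Doubling: s = (3 x1^2 + a) / (2 y1)
s = (3*3^2 + 3) / (2*1) mod 7 = 1
x3 = s^2 - 2 x1 mod 7 = 1^2 - 2*3 = 2
y3 = s (x1 - x3) - y1 mod 7 = 1 * (3 - 2) - 1 = 0

2P = (2, 0)


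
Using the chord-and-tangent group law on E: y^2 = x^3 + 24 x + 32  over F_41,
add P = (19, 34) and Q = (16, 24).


P != Q, so use the chord formula.
s = (y2 - y1) / (x2 - x1) = (31) / (38) mod 41 = 17
x3 = s^2 - x1 - x2 mod 41 = 17^2 - 19 - 16 = 8
y3 = s (x1 - x3) - y1 mod 41 = 17 * (19 - 8) - 34 = 30

P + Q = (8, 30)


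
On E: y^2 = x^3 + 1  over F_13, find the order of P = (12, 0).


Compute successive multiples of P until we hit O:
  1P = (12, 0)
  2P = O

ord(P) = 2


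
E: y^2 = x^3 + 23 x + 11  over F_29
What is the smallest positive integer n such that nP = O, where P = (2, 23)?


Compute successive multiples of P until we hit O:
  1P = (2, 23)
  2P = (18, 14)
  3P = (16, 3)
  4P = (16, 26)
  5P = (18, 15)
  6P = (2, 6)
  7P = O

ord(P) = 7


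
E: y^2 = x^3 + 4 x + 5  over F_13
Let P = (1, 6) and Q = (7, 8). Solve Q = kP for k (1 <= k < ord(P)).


Enumerate multiples of P until we hit Q = (7, 8):
  1P = (1, 6)
  2P = (8, 4)
  3P = (7, 5)
  4P = (9, 4)
  5P = (12, 0)
  6P = (9, 9)
  7P = (7, 8)
Match found at i = 7.

k = 7


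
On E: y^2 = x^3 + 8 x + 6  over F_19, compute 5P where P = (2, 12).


k = 5 = 101_2 (binary, LSB first: 101)
Double-and-add from P = (2, 12):
  bit 0 = 1: acc = O + (2, 12) = (2, 12)
  bit 1 = 0: acc unchanged = (2, 12)
  bit 2 = 1: acc = (2, 12) + (12, 14) = (2, 7)

5P = (2, 7)


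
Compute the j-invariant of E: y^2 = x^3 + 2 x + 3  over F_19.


Delta = -16(4 a^3 + 27 b^2) mod 19 = 8
-1728 * (4 a)^3 = -1728 * (4*2)^3 mod 19 = 18
j = 18 * 8^(-1) mod 19 = 7

j = 7 (mod 19)


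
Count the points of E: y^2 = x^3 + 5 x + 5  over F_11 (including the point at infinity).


For each x in F_11, count y with y^2 = x^3 + 5 x + 5 mod 11:
  x = 0: RHS = 5, y in [4, 7]  -> 2 point(s)
  x = 1: RHS = 0, y in [0]  -> 1 point(s)
  x = 2: RHS = 1, y in [1, 10]  -> 2 point(s)
  x = 3: RHS = 3, y in [5, 6]  -> 2 point(s)
  x = 4: RHS = 1, y in [1, 10]  -> 2 point(s)
  x = 5: RHS = 1, y in [1, 10]  -> 2 point(s)
  x = 6: RHS = 9, y in [3, 8]  -> 2 point(s)
  x = 7: RHS = 9, y in [3, 8]  -> 2 point(s)
  x = 9: RHS = 9, y in [3, 8]  -> 2 point(s)
Affine points: 17. Add the point at infinity: total = 18.

#E(F_11) = 18


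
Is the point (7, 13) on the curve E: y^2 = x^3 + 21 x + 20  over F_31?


Check whether y^2 = x^3 + 21 x + 20 (mod 31) for (x, y) = (7, 13).
LHS: y^2 = 13^2 mod 31 = 14
RHS: x^3 + 21 x + 20 = 7^3 + 21*7 + 20 mod 31 = 14
LHS = RHS

Yes, on the curve


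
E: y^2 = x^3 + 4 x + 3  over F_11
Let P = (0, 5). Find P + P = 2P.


Doubling: s = (3 x1^2 + a) / (2 y1)
s = (3*0^2 + 4) / (2*5) mod 11 = 7
x3 = s^2 - 2 x1 mod 11 = 7^2 - 2*0 = 5
y3 = s (x1 - x3) - y1 mod 11 = 7 * (0 - 5) - 5 = 4

2P = (5, 4)


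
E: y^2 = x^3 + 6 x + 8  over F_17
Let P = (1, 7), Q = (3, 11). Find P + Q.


P != Q, so use the chord formula.
s = (y2 - y1) / (x2 - x1) = (4) / (2) mod 17 = 2
x3 = s^2 - x1 - x2 mod 17 = 2^2 - 1 - 3 = 0
y3 = s (x1 - x3) - y1 mod 17 = 2 * (1 - 0) - 7 = 12

P + Q = (0, 12)


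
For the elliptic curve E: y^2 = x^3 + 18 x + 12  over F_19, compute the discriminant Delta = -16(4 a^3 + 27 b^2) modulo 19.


4 a^3 + 27 b^2 = 4*18^3 + 27*12^2 = 23328 + 3888 = 27216
Delta = -16 * (27216) = -435456
Delta mod 19 = 5

Delta = 5 (mod 19)


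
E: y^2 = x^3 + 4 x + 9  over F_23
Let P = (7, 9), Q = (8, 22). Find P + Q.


P != Q, so use the chord formula.
s = (y2 - y1) / (x2 - x1) = (13) / (1) mod 23 = 13
x3 = s^2 - x1 - x2 mod 23 = 13^2 - 7 - 8 = 16
y3 = s (x1 - x3) - y1 mod 23 = 13 * (7 - 16) - 9 = 12

P + Q = (16, 12)


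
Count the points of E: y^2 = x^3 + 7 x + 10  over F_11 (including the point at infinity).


For each x in F_11, count y with y^2 = x^3 + 7 x + 10 mod 11:
  x = 3: RHS = 3, y in [5, 6]  -> 2 point(s)
  x = 4: RHS = 3, y in [5, 6]  -> 2 point(s)
  x = 5: RHS = 5, y in [4, 7]  -> 2 point(s)
  x = 6: RHS = 4, y in [2, 9]  -> 2 point(s)
Affine points: 8. Add the point at infinity: total = 9.

#E(F_11) = 9


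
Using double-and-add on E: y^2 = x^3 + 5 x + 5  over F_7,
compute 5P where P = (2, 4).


k = 5 = 101_2 (binary, LSB first: 101)
Double-and-add from P = (2, 4):
  bit 0 = 1: acc = O + (2, 4) = (2, 4)
  bit 1 = 0: acc unchanged = (2, 4)
  bit 2 = 1: acc = (2, 4) + (1, 5) = (5, 6)

5P = (5, 6)


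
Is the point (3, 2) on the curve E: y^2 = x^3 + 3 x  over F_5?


Check whether y^2 = x^3 + 3 x + 0 (mod 5) for (x, y) = (3, 2).
LHS: y^2 = 2^2 mod 5 = 4
RHS: x^3 + 3 x + 0 = 3^3 + 3*3 + 0 mod 5 = 1
LHS != RHS

No, not on the curve


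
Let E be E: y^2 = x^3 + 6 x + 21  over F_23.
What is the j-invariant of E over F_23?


Delta = -16(4 a^3 + 27 b^2) mod 23 = 19
-1728 * (4 a)^3 = -1728 * (4*6)^3 mod 23 = 20
j = 20 * 19^(-1) mod 23 = 18

j = 18 (mod 23)


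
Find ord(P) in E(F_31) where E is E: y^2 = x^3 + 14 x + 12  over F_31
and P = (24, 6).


Compute successive multiples of P until we hit O:
  1P = (24, 6)
  2P = (22, 26)
  3P = (23, 15)
  4P = (3, 22)
  5P = (14, 10)
  6P = (13, 2)
  7P = (30, 20)
  8P = (10, 6)
  ... (continuing to 41P)
  41P = O

ord(P) = 41


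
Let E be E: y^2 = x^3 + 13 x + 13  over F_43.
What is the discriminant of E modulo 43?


4 a^3 + 27 b^2 = 4*13^3 + 27*13^2 = 8788 + 4563 = 13351
Delta = -16 * (13351) = -213616
Delta mod 43 = 8

Delta = 8 (mod 43)


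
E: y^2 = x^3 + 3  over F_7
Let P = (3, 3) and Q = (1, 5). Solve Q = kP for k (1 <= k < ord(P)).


Enumerate multiples of P until we hit Q = (1, 5):
  1P = (3, 3)
  2P = (2, 5)
  3P = (6, 3)
  4P = (5, 4)
  5P = (1, 5)
Match found at i = 5.

k = 5


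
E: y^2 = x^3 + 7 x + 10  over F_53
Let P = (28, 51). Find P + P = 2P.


Doubling: s = (3 x1^2 + a) / (2 y1)
s = (3*28^2 + 7) / (2*51) mod 53 = 33
x3 = s^2 - 2 x1 mod 53 = 33^2 - 2*28 = 26
y3 = s (x1 - x3) - y1 mod 53 = 33 * (28 - 26) - 51 = 15

2P = (26, 15)


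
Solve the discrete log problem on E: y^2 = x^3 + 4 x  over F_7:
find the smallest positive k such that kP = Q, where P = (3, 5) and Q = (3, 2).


Enumerate multiples of P until we hit Q = (3, 2):
  1P = (3, 5)
  2P = (2, 3)
  3P = (6, 3)
  4P = (0, 0)
  5P = (6, 4)
  6P = (2, 4)
  7P = (3, 2)
Match found at i = 7.

k = 7


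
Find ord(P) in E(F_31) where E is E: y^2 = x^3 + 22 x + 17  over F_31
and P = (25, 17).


Compute successive multiples of P until we hit O:
  1P = (25, 17)
  2P = (16, 1)
  3P = (10, 20)
  4P = (1, 3)
  5P = (9, 13)
  6P = (30, 5)
  7P = (14, 0)
  8P = (30, 26)
  ... (continuing to 14P)
  14P = O

ord(P) = 14


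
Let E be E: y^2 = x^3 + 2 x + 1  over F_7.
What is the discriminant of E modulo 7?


4 a^3 + 27 b^2 = 4*2^3 + 27*1^2 = 32 + 27 = 59
Delta = -16 * (59) = -944
Delta mod 7 = 1

Delta = 1 (mod 7)


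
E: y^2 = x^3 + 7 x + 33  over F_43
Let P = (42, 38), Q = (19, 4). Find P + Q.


P != Q, so use the chord formula.
s = (y2 - y1) / (x2 - x1) = (9) / (20) mod 43 = 37
x3 = s^2 - x1 - x2 mod 43 = 37^2 - 42 - 19 = 18
y3 = s (x1 - x3) - y1 mod 43 = 37 * (42 - 18) - 38 = 33

P + Q = (18, 33)


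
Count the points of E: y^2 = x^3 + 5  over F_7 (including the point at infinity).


For each x in F_7, count y with y^2 = x^3 + 0 x + 5 mod 7:
  x = 3: RHS = 4, y in [2, 5]  -> 2 point(s)
  x = 5: RHS = 4, y in [2, 5]  -> 2 point(s)
  x = 6: RHS = 4, y in [2, 5]  -> 2 point(s)
Affine points: 6. Add the point at infinity: total = 7.

#E(F_7) = 7


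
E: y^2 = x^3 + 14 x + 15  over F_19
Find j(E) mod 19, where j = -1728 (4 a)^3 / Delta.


Delta = -16(4 a^3 + 27 b^2) mod 19 = 5
-1728 * (4 a)^3 = -1728 * (4*14)^3 mod 19 = 18
j = 18 * 5^(-1) mod 19 = 15

j = 15 (mod 19)


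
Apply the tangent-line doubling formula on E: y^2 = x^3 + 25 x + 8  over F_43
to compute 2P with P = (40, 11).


Doubling: s = (3 x1^2 + a) / (2 y1)
s = (3*40^2 + 25) / (2*11) mod 43 = 18
x3 = s^2 - 2 x1 mod 43 = 18^2 - 2*40 = 29
y3 = s (x1 - x3) - y1 mod 43 = 18 * (40 - 29) - 11 = 15

2P = (29, 15)


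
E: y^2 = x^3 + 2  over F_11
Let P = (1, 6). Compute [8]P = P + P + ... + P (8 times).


k = 8 = 1000_2 (binary, LSB first: 0001)
Double-and-add from P = (1, 6):
  bit 0 = 0: acc unchanged = O
  bit 1 = 0: acc unchanged = O
  bit 2 = 0: acc unchanged = O
  bit 3 = 1: acc = O + (9, 7) = (9, 7)

8P = (9, 7)


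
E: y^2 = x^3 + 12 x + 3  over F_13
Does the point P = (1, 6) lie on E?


Check whether y^2 = x^3 + 12 x + 3 (mod 13) for (x, y) = (1, 6).
LHS: y^2 = 6^2 mod 13 = 10
RHS: x^3 + 12 x + 3 = 1^3 + 12*1 + 3 mod 13 = 3
LHS != RHS

No, not on the curve


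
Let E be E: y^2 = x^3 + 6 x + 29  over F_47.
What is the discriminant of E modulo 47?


4 a^3 + 27 b^2 = 4*6^3 + 27*29^2 = 864 + 22707 = 23571
Delta = -16 * (23571) = -377136
Delta mod 47 = 39

Delta = 39 (mod 47)


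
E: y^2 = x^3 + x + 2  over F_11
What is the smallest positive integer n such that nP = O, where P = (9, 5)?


Compute successive multiples of P until we hit O:
  1P = (9, 5)
  2P = (8, 4)
  3P = (6, 9)
  4P = (10, 0)
  5P = (6, 2)
  6P = (8, 7)
  7P = (9, 6)
  8P = O

ord(P) = 8


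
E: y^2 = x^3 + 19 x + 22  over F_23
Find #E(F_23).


For each x in F_23, count y with y^2 = x^3 + 19 x + 22 mod 23:
  x = 4: RHS = 1, y in [1, 22]  -> 2 point(s)
  x = 5: RHS = 12, y in [9, 14]  -> 2 point(s)
  x = 9: RHS = 2, y in [5, 18]  -> 2 point(s)
  x = 10: RHS = 16, y in [4, 19]  -> 2 point(s)
  x = 12: RHS = 0, y in [0]  -> 1 point(s)
  x = 15: RHS = 2, y in [5, 18]  -> 2 point(s)
  x = 16: RHS = 6, y in [11, 12]  -> 2 point(s)
  x = 18: RHS = 9, y in [3, 20]  -> 2 point(s)
  x = 22: RHS = 2, y in [5, 18]  -> 2 point(s)
Affine points: 17. Add the point at infinity: total = 18.

#E(F_23) = 18


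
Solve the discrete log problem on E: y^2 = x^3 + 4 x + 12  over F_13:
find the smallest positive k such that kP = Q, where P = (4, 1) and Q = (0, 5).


Enumerate multiples of P until we hit Q = (0, 5):
  1P = (4, 1)
  2P = (5, 12)
  3P = (8, 7)
  4P = (0, 5)
Match found at i = 4.

k = 4


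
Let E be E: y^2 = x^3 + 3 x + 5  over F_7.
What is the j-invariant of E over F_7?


Delta = -16(4 a^3 + 27 b^2) mod 7 = 2
-1728 * (4 a)^3 = -1728 * (4*3)^3 mod 7 = 6
j = 6 * 2^(-1) mod 7 = 3

j = 3 (mod 7)


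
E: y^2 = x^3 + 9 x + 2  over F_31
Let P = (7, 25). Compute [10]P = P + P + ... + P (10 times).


k = 10 = 1010_2 (binary, LSB first: 0101)
Double-and-add from P = (7, 25):
  bit 0 = 0: acc unchanged = O
  bit 1 = 1: acc = O + (0, 8) = (0, 8)
  bit 2 = 0: acc unchanged = (0, 8)
  bit 3 = 1: acc = (0, 8) + (10, 21) = (23, 21)

10P = (23, 21)


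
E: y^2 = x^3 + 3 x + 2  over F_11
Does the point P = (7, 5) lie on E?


Check whether y^2 = x^3 + 3 x + 2 (mod 11) for (x, y) = (7, 5).
LHS: y^2 = 5^2 mod 11 = 3
RHS: x^3 + 3 x + 2 = 7^3 + 3*7 + 2 mod 11 = 3
LHS = RHS

Yes, on the curve


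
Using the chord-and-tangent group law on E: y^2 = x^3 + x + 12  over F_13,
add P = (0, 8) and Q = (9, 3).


P != Q, so use the chord formula.
s = (y2 - y1) / (x2 - x1) = (8) / (9) mod 13 = 11
x3 = s^2 - x1 - x2 mod 13 = 11^2 - 0 - 9 = 8
y3 = s (x1 - x3) - y1 mod 13 = 11 * (0 - 8) - 8 = 8

P + Q = (8, 8)


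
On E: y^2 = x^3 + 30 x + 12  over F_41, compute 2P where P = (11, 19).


Doubling: s = (3 x1^2 + a) / (2 y1)
s = (3*11^2 + 30) / (2*19) mod 41 = 33
x3 = s^2 - 2 x1 mod 41 = 33^2 - 2*11 = 1
y3 = s (x1 - x3) - y1 mod 41 = 33 * (11 - 1) - 19 = 24

2P = (1, 24)


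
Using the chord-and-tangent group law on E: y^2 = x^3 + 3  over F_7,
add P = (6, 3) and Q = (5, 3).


P != Q, so use the chord formula.
s = (y2 - y1) / (x2 - x1) = (0) / (6) mod 7 = 0
x3 = s^2 - x1 - x2 mod 7 = 0^2 - 6 - 5 = 3
y3 = s (x1 - x3) - y1 mod 7 = 0 * (6 - 3) - 3 = 4

P + Q = (3, 4)


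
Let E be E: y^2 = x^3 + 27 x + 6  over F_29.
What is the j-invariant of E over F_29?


Delta = -16(4 a^3 + 27 b^2) mod 29 = 11
-1728 * (4 a)^3 = -1728 * (4*27)^3 mod 29 = 4
j = 4 * 11^(-1) mod 29 = 3

j = 3 (mod 29)


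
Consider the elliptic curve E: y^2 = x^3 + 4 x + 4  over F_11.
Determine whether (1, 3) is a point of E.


Check whether y^2 = x^3 + 4 x + 4 (mod 11) for (x, y) = (1, 3).
LHS: y^2 = 3^2 mod 11 = 9
RHS: x^3 + 4 x + 4 = 1^3 + 4*1 + 4 mod 11 = 9
LHS = RHS

Yes, on the curve


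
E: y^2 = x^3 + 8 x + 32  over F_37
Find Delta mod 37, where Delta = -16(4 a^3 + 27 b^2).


4 a^3 + 27 b^2 = 4*8^3 + 27*32^2 = 2048 + 27648 = 29696
Delta = -16 * (29696) = -475136
Delta mod 37 = 18

Delta = 18 (mod 37)


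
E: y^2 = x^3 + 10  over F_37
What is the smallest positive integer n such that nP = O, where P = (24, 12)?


Compute successive multiples of P until we hit O:
  1P = (24, 12)
  2P = (30, 0)
  3P = (24, 25)
  4P = O

ord(P) = 4


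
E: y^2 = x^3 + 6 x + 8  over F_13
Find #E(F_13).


For each x in F_13, count y with y^2 = x^3 + 6 x + 8 mod 13:
  x = 3: RHS = 1, y in [1, 12]  -> 2 point(s)
  x = 6: RHS = 0, y in [0]  -> 1 point(s)
  x = 7: RHS = 3, y in [4, 9]  -> 2 point(s)
  x = 8: RHS = 9, y in [3, 10]  -> 2 point(s)
  x = 11: RHS = 1, y in [1, 12]  -> 2 point(s)
  x = 12: RHS = 1, y in [1, 12]  -> 2 point(s)
Affine points: 11. Add the point at infinity: total = 12.

#E(F_13) = 12


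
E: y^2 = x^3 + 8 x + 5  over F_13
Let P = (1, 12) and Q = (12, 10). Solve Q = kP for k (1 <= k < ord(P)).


Enumerate multiples of P until we hit Q = (12, 10):
  1P = (1, 12)
  2P = (12, 3)
  3P = (4, 7)
  4P = (5, 12)
  5P = (7, 1)
  6P = (8, 3)
  7P = (3, 11)
  8P = (6, 10)
  9P = (2, 4)
  10P = (9, 0)
  11P = (2, 9)
  12P = (6, 3)
  13P = (3, 2)
  14P = (8, 10)
  15P = (7, 12)
  16P = (5, 1)
  17P = (4, 6)
  18P = (12, 10)
Match found at i = 18.

k = 18


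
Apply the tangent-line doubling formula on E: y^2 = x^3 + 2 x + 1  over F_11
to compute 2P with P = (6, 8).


Doubling: s = (3 x1^2 + a) / (2 y1)
s = (3*6^2 + 2) / (2*8) mod 11 = 0
x3 = s^2 - 2 x1 mod 11 = 0^2 - 2*6 = 10
y3 = s (x1 - x3) - y1 mod 11 = 0 * (6 - 10) - 8 = 3

2P = (10, 3)


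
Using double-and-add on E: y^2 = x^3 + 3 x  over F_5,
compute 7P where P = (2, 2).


k = 7 = 111_2 (binary, LSB first: 111)
Double-and-add from P = (2, 2):
  bit 0 = 1: acc = O + (2, 2) = (2, 2)
  bit 1 = 1: acc = (2, 2) + (1, 3) = (3, 4)
  bit 2 = 1: acc = (3, 4) + (4, 4) = (3, 1)

7P = (3, 1)


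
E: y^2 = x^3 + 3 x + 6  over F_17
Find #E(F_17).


For each x in F_17, count y with y^2 = x^3 + 3 x + 6 mod 17:
  x = 3: RHS = 8, y in [5, 12]  -> 2 point(s)
  x = 6: RHS = 2, y in [6, 11]  -> 2 point(s)
  x = 7: RHS = 13, y in [8, 9]  -> 2 point(s)
  x = 8: RHS = 15, y in [7, 10]  -> 2 point(s)
  x = 10: RHS = 16, y in [4, 13]  -> 2 point(s)
  x = 12: RHS = 2, y in [6, 11]  -> 2 point(s)
  x = 13: RHS = 15, y in [7, 10]  -> 2 point(s)
  x = 14: RHS = 4, y in [2, 15]  -> 2 point(s)
  x = 15: RHS = 9, y in [3, 14]  -> 2 point(s)
  x = 16: RHS = 2, y in [6, 11]  -> 2 point(s)
Affine points: 20. Add the point at infinity: total = 21.

#E(F_17) = 21


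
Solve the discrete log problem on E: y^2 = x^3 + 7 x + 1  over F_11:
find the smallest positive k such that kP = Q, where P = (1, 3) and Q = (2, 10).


Enumerate multiples of P until we hit Q = (2, 10):
  1P = (1, 3)
  2P = (2, 10)
Match found at i = 2.

k = 2


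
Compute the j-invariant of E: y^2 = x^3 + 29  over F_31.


Delta = -16(4 a^3 + 27 b^2) mod 31 = 8
-1728 * (4 a)^3 = -1728 * (4*0)^3 mod 31 = 0
j = 0 * 8^(-1) mod 31 = 0

j = 0 (mod 31)


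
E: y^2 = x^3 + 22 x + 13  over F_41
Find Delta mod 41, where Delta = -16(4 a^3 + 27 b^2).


4 a^3 + 27 b^2 = 4*22^3 + 27*13^2 = 42592 + 4563 = 47155
Delta = -16 * (47155) = -754480
Delta mod 41 = 2

Delta = 2 (mod 41)


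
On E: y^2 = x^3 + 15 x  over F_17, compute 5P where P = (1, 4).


k = 5 = 101_2 (binary, LSB first: 101)
Double-and-add from P = (1, 4):
  bit 0 = 1: acc = O + (1, 4) = (1, 4)
  bit 1 = 0: acc unchanged = (1, 4)
  bit 2 = 1: acc = (1, 4) + (15, 9) = (0, 0)

5P = (0, 0)


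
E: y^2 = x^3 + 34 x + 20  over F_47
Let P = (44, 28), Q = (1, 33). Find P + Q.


P != Q, so use the chord formula.
s = (y2 - y1) / (x2 - x1) = (5) / (4) mod 47 = 13
x3 = s^2 - x1 - x2 mod 47 = 13^2 - 44 - 1 = 30
y3 = s (x1 - x3) - y1 mod 47 = 13 * (44 - 30) - 28 = 13

P + Q = (30, 13)


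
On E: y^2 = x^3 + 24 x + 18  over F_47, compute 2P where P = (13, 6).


Doubling: s = (3 x1^2 + a) / (2 y1)
s = (3*13^2 + 24) / (2*6) mod 47 = 9
x3 = s^2 - 2 x1 mod 47 = 9^2 - 2*13 = 8
y3 = s (x1 - x3) - y1 mod 47 = 9 * (13 - 8) - 6 = 39

2P = (8, 39)


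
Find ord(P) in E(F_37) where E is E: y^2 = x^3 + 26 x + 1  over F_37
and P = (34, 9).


Compute successive multiples of P until we hit O:
  1P = (34, 9)
  2P = (31, 6)
  3P = (10, 15)
  4P = (0, 1)
  5P = (6, 15)
  6P = (18, 14)
  7P = (26, 7)
  8P = (21, 22)
  ... (continuing to 48P)
  48P = O

ord(P) = 48


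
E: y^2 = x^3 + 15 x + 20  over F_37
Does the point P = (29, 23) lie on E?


Check whether y^2 = x^3 + 15 x + 20 (mod 37) for (x, y) = (29, 23).
LHS: y^2 = 23^2 mod 37 = 11
RHS: x^3 + 15 x + 20 = 29^3 + 15*29 + 20 mod 37 = 17
LHS != RHS

No, not on the curve


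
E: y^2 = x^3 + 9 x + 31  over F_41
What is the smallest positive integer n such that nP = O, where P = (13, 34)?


Compute successive multiples of P until we hit O:
  1P = (13, 34)
  2P = (33, 12)
  3P = (4, 34)
  4P = (24, 7)
  5P = (29, 9)
  6P = (0, 20)
  7P = (18, 30)
  8P = (9, 12)
  ... (continuing to 22P)
  22P = O

ord(P) = 22


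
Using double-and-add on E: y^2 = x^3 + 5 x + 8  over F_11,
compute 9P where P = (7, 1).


k = 9 = 1001_2 (binary, LSB first: 1001)
Double-and-add from P = (7, 1):
  bit 0 = 1: acc = O + (7, 1) = (7, 1)
  bit 1 = 0: acc unchanged = (7, 1)
  bit 2 = 0: acc unchanged = (7, 1)
  bit 3 = 1: acc = (7, 1) + (1, 6) = (4, 2)

9P = (4, 2)


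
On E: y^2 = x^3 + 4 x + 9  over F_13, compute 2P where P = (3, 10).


Doubling: s = (3 x1^2 + a) / (2 y1)
s = (3*3^2 + 4) / (2*10) mod 13 = 10
x3 = s^2 - 2 x1 mod 13 = 10^2 - 2*3 = 3
y3 = s (x1 - x3) - y1 mod 13 = 10 * (3 - 3) - 10 = 3

2P = (3, 3)


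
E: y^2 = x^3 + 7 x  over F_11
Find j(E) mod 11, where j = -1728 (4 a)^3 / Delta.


Delta = -16(4 a^3 + 27 b^2) mod 11 = 4
-1728 * (4 a)^3 = -1728 * (4*7)^3 mod 11 = 4
j = 4 * 4^(-1) mod 11 = 1

j = 1 (mod 11)


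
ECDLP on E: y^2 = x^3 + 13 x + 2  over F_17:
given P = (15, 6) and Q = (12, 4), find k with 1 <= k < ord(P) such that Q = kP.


Enumerate multiples of P until we hit Q = (12, 4):
  1P = (15, 6)
  2P = (12, 13)
  3P = (3, 0)
  4P = (12, 4)
Match found at i = 4.

k = 4


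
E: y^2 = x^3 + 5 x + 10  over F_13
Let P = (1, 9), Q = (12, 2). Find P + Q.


P != Q, so use the chord formula.
s = (y2 - y1) / (x2 - x1) = (6) / (11) mod 13 = 10
x3 = s^2 - x1 - x2 mod 13 = 10^2 - 1 - 12 = 9
y3 = s (x1 - x3) - y1 mod 13 = 10 * (1 - 9) - 9 = 2

P + Q = (9, 2)


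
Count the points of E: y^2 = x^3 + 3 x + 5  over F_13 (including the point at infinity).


For each x in F_13, count y with y^2 = x^3 + 3 x + 5 mod 13:
  x = 1: RHS = 9, y in [3, 10]  -> 2 point(s)
  x = 4: RHS = 3, y in [4, 9]  -> 2 point(s)
  x = 11: RHS = 4, y in [2, 11]  -> 2 point(s)
  x = 12: RHS = 1, y in [1, 12]  -> 2 point(s)
Affine points: 8. Add the point at infinity: total = 9.

#E(F_13) = 9


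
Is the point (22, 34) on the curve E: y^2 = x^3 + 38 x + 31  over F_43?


Check whether y^2 = x^3 + 38 x + 31 (mod 43) for (x, y) = (22, 34).
LHS: y^2 = 34^2 mod 43 = 38
RHS: x^3 + 38 x + 31 = 22^3 + 38*22 + 31 mod 43 = 34
LHS != RHS

No, not on the curve


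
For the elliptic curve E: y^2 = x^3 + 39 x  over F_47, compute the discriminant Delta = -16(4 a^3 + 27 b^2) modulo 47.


4 a^3 + 27 b^2 = 4*39^3 + 27*0^2 = 237276 + 0 = 237276
Delta = -16 * (237276) = -3796416
Delta mod 47 = 9

Delta = 9 (mod 47)


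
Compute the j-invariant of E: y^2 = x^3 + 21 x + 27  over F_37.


Delta = -16(4 a^3 + 27 b^2) mod 37 = 15
-1728 * (4 a)^3 = -1728 * (4*21)^3 mod 37 = 11
j = 11 * 15^(-1) mod 37 = 18

j = 18 (mod 37)


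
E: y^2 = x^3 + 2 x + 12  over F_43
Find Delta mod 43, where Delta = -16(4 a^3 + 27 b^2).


4 a^3 + 27 b^2 = 4*2^3 + 27*12^2 = 32 + 3888 = 3920
Delta = -16 * (3920) = -62720
Delta mod 43 = 17

Delta = 17 (mod 43)


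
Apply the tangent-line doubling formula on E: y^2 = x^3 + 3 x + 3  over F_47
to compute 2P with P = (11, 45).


Doubling: s = (3 x1^2 + a) / (2 y1)
s = (3*11^2 + 3) / (2*45) mod 47 = 26
x3 = s^2 - 2 x1 mod 47 = 26^2 - 2*11 = 43
y3 = s (x1 - x3) - y1 mod 47 = 26 * (11 - 43) - 45 = 16

2P = (43, 16)


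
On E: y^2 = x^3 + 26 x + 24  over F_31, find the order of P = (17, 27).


Compute successive multiples of P until we hit O:
  1P = (17, 27)
  2P = (15, 21)
  3P = (8, 0)
  4P = (15, 10)
  5P = (17, 4)
  6P = O

ord(P) = 6


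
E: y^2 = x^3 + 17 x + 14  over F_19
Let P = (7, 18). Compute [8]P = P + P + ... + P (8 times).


k = 8 = 1000_2 (binary, LSB first: 0001)
Double-and-add from P = (7, 18):
  bit 0 = 0: acc unchanged = O
  bit 1 = 0: acc unchanged = O
  bit 2 = 0: acc unchanged = O
  bit 3 = 1: acc = O + (10, 5) = (10, 5)

8P = (10, 5)


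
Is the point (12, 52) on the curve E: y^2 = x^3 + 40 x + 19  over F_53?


Check whether y^2 = x^3 + 40 x + 19 (mod 53) for (x, y) = (12, 52).
LHS: y^2 = 52^2 mod 53 = 1
RHS: x^3 + 40 x + 19 = 12^3 + 40*12 + 19 mod 53 = 1
LHS = RHS

Yes, on the curve


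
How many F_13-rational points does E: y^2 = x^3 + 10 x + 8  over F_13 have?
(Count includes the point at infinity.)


For each x in F_13, count y with y^2 = x^3 + 10 x + 8 mod 13:
  x = 2: RHS = 10, y in [6, 7]  -> 2 point(s)
  x = 3: RHS = 0, y in [0]  -> 1 point(s)
  x = 5: RHS = 1, y in [1, 12]  -> 2 point(s)
  x = 10: RHS = 3, y in [4, 9]  -> 2 point(s)
  x = 12: RHS = 10, y in [6, 7]  -> 2 point(s)
Affine points: 9. Add the point at infinity: total = 10.

#E(F_13) = 10


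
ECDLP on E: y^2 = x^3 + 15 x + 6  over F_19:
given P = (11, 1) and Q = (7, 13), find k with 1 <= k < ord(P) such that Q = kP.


Enumerate multiples of P until we hit Q = (7, 13):
  1P = (11, 1)
  2P = (17, 5)
  3P = (2, 5)
  4P = (13, 2)
  5P = (0, 14)
  6P = (5, 4)
  7P = (8, 7)
  8P = (4, 4)
  9P = (10, 4)
  10P = (7, 6)
  11P = (18, 3)
  12P = (18, 16)
  13P = (7, 13)
Match found at i = 13.

k = 13


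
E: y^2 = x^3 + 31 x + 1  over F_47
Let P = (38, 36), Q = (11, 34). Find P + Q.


P != Q, so use the chord formula.
s = (y2 - y1) / (x2 - x1) = (45) / (20) mod 47 = 14
x3 = s^2 - x1 - x2 mod 47 = 14^2 - 38 - 11 = 6
y3 = s (x1 - x3) - y1 mod 47 = 14 * (38 - 6) - 36 = 36

P + Q = (6, 36)


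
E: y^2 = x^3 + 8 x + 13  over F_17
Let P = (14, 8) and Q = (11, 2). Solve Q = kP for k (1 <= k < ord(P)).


Enumerate multiples of P until we hit Q = (11, 2):
  1P = (14, 8)
  2P = (7, 2)
  3P = (12, 1)
  4P = (16, 2)
  5P = (13, 6)
  6P = (11, 15)
  7P = (5, 5)
  8P = (0, 8)
  9P = (3, 9)
  10P = (9, 7)
  11P = (9, 10)
  12P = (3, 8)
  13P = (0, 9)
  14P = (5, 12)
  15P = (11, 2)
Match found at i = 15.

k = 15


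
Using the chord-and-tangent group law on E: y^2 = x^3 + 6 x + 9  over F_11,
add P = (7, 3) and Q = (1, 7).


P != Q, so use the chord formula.
s = (y2 - y1) / (x2 - x1) = (4) / (5) mod 11 = 3
x3 = s^2 - x1 - x2 mod 11 = 3^2 - 7 - 1 = 1
y3 = s (x1 - x3) - y1 mod 11 = 3 * (7 - 1) - 3 = 4

P + Q = (1, 4)


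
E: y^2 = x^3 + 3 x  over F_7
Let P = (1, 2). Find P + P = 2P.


Doubling: s = (3 x1^2 + a) / (2 y1)
s = (3*1^2 + 3) / (2*2) mod 7 = 5
x3 = s^2 - 2 x1 mod 7 = 5^2 - 2*1 = 2
y3 = s (x1 - x3) - y1 mod 7 = 5 * (1 - 2) - 2 = 0

2P = (2, 0)


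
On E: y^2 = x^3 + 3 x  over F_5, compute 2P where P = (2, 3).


k = 2 = 10_2 (binary, LSB first: 01)
Double-and-add from P = (2, 3):
  bit 0 = 0: acc unchanged = O
  bit 1 = 1: acc = O + (1, 2) = (1, 2)

2P = (1, 2)


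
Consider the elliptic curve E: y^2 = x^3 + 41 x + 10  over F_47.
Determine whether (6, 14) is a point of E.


Check whether y^2 = x^3 + 41 x + 10 (mod 47) for (x, y) = (6, 14).
LHS: y^2 = 14^2 mod 47 = 8
RHS: x^3 + 41 x + 10 = 6^3 + 41*6 + 10 mod 47 = 2
LHS != RHS

No, not on the curve


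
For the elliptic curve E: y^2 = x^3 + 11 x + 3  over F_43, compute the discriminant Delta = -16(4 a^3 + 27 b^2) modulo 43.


4 a^3 + 27 b^2 = 4*11^3 + 27*3^2 = 5324 + 243 = 5567
Delta = -16 * (5567) = -89072
Delta mod 43 = 24

Delta = 24 (mod 43)


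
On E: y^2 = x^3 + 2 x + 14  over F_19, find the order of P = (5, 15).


Compute successive multiples of P until we hit O:
  1P = (5, 15)
  2P = (1, 13)
  3P = (18, 7)
  4P = (2, 8)
  5P = (9, 1)
  6P = (3, 16)
  7P = (16, 0)
  8P = (3, 3)
  ... (continuing to 14P)
  14P = O

ord(P) = 14


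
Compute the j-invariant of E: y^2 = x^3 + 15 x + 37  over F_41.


Delta = -16(4 a^3 + 27 b^2) mod 41 = 5
-1728 * (4 a)^3 = -1728 * (4*15)^3 mod 41 = 10
j = 10 * 5^(-1) mod 41 = 2

j = 2 (mod 41)


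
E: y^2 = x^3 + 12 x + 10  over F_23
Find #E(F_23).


For each x in F_23, count y with y^2 = x^3 + 12 x + 10 mod 23:
  x = 1: RHS = 0, y in [0]  -> 1 point(s)
  x = 3: RHS = 4, y in [2, 21]  -> 2 point(s)
  x = 7: RHS = 0, y in [0]  -> 1 point(s)
  x = 10: RHS = 3, y in [7, 16]  -> 2 point(s)
  x = 11: RHS = 1, y in [1, 22]  -> 2 point(s)
  x = 14: RHS = 1, y in [1, 22]  -> 2 point(s)
  x = 15: RHS = 0, y in [0]  -> 1 point(s)
  x = 18: RHS = 9, y in [3, 20]  -> 2 point(s)
  x = 19: RHS = 13, y in [6, 17]  -> 2 point(s)
  x = 20: RHS = 16, y in [4, 19]  -> 2 point(s)
  x = 21: RHS = 1, y in [1, 22]  -> 2 point(s)
Affine points: 19. Add the point at infinity: total = 20.

#E(F_23) = 20


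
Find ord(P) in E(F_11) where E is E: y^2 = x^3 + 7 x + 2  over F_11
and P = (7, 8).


Compute successive multiples of P until we hit O:
  1P = (7, 8)
  2P = (8, 3)
  3P = (10, 7)
  4P = (10, 4)
  5P = (8, 8)
  6P = (7, 3)
  7P = O

ord(P) = 7


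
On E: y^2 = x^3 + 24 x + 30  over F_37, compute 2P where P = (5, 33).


Doubling: s = (3 x1^2 + a) / (2 y1)
s = (3*5^2 + 24) / (2*33) mod 37 = 20
x3 = s^2 - 2 x1 mod 37 = 20^2 - 2*5 = 20
y3 = s (x1 - x3) - y1 mod 37 = 20 * (5 - 20) - 33 = 0

2P = (20, 0)


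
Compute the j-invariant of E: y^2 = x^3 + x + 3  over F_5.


Delta = -16(4 a^3 + 27 b^2) mod 5 = 3
-1728 * (4 a)^3 = -1728 * (4*1)^3 mod 5 = 3
j = 3 * 3^(-1) mod 5 = 1

j = 1 (mod 5)


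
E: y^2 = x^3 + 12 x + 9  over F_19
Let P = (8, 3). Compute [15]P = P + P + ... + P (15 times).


k = 15 = 1111_2 (binary, LSB first: 1111)
Double-and-add from P = (8, 3):
  bit 0 = 1: acc = O + (8, 3) = (8, 3)
  bit 1 = 1: acc = (8, 3) + (0, 3) = (11, 16)
  bit 2 = 1: acc = (11, 16) + (4, 8) = (15, 12)
  bit 3 = 1: acc = (15, 12) + (12, 0) = (8, 16)

15P = (8, 16)


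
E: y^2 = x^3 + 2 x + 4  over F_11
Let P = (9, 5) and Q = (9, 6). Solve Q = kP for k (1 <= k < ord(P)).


Enumerate multiples of P until we hit Q = (9, 6):
  1P = (9, 5)
  2P = (2, 7)
  3P = (3, 9)
  4P = (8, 9)
  5P = (10, 10)
  6P = (6, 10)
  7P = (0, 2)
  8P = (7, 3)
  9P = (7, 8)
  10P = (0, 9)
  11P = (6, 1)
  12P = (10, 1)
  13P = (8, 2)
  14P = (3, 2)
  15P = (2, 4)
  16P = (9, 6)
Match found at i = 16.

k = 16


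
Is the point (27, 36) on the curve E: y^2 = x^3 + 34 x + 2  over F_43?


Check whether y^2 = x^3 + 34 x + 2 (mod 43) for (x, y) = (27, 36).
LHS: y^2 = 36^2 mod 43 = 6
RHS: x^3 + 34 x + 2 = 27^3 + 34*27 + 2 mod 43 = 6
LHS = RHS

Yes, on the curve


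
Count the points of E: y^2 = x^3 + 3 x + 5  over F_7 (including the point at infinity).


For each x in F_7, count y with y^2 = x^3 + 3 x + 5 mod 7:
  x = 1: RHS = 2, y in [3, 4]  -> 2 point(s)
  x = 4: RHS = 4, y in [2, 5]  -> 2 point(s)
  x = 6: RHS = 1, y in [1, 6]  -> 2 point(s)
Affine points: 6. Add the point at infinity: total = 7.

#E(F_7) = 7


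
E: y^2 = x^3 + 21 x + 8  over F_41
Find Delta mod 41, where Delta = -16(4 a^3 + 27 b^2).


4 a^3 + 27 b^2 = 4*21^3 + 27*8^2 = 37044 + 1728 = 38772
Delta = -16 * (38772) = -620352
Delta mod 41 = 19

Delta = 19 (mod 41)


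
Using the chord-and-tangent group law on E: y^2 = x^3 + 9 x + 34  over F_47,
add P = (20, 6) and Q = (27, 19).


P != Q, so use the chord formula.
s = (y2 - y1) / (x2 - x1) = (13) / (7) mod 47 = 22
x3 = s^2 - x1 - x2 mod 47 = 22^2 - 20 - 27 = 14
y3 = s (x1 - x3) - y1 mod 47 = 22 * (20 - 14) - 6 = 32

P + Q = (14, 32)


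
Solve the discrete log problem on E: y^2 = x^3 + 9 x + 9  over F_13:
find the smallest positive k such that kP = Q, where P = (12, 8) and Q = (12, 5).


Enumerate multiples of P until we hit Q = (12, 5):
  1P = (12, 8)
  2P = (5, 7)
  3P = (0, 3)
  4P = (0, 10)
  5P = (5, 6)
  6P = (12, 5)
Match found at i = 6.

k = 6


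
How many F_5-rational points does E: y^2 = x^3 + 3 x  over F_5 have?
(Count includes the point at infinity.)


For each x in F_5, count y with y^2 = x^3 + 3 x + 0 mod 5:
  x = 0: RHS = 0, y in [0]  -> 1 point(s)
  x = 1: RHS = 4, y in [2, 3]  -> 2 point(s)
  x = 2: RHS = 4, y in [2, 3]  -> 2 point(s)
  x = 3: RHS = 1, y in [1, 4]  -> 2 point(s)
  x = 4: RHS = 1, y in [1, 4]  -> 2 point(s)
Affine points: 9. Add the point at infinity: total = 10.

#E(F_5) = 10


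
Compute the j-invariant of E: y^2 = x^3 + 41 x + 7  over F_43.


Delta = -16(4 a^3 + 27 b^2) mod 43 = 27
-1728 * (4 a)^3 = -1728 * (4*41)^3 mod 43 = 11
j = 11 * 27^(-1) mod 43 = 2

j = 2 (mod 43)


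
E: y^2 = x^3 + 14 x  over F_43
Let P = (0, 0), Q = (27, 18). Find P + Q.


P != Q, so use the chord formula.
s = (y2 - y1) / (x2 - x1) = (18) / (27) mod 43 = 15
x3 = s^2 - x1 - x2 mod 43 = 15^2 - 0 - 27 = 26
y3 = s (x1 - x3) - y1 mod 43 = 15 * (0 - 26) - 0 = 40

P + Q = (26, 40)


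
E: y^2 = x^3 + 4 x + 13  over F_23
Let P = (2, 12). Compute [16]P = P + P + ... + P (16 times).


k = 16 = 10000_2 (binary, LSB first: 00001)
Double-and-add from P = (2, 12):
  bit 0 = 0: acc unchanged = O
  bit 1 = 0: acc unchanged = O
  bit 2 = 0: acc unchanged = O
  bit 3 = 0: acc unchanged = O
  bit 4 = 1: acc = O + (1, 8) = (1, 8)

16P = (1, 8)


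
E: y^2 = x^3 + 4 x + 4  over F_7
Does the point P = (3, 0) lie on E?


Check whether y^2 = x^3 + 4 x + 4 (mod 7) for (x, y) = (3, 0).
LHS: y^2 = 0^2 mod 7 = 0
RHS: x^3 + 4 x + 4 = 3^3 + 4*3 + 4 mod 7 = 1
LHS != RHS

No, not on the curve


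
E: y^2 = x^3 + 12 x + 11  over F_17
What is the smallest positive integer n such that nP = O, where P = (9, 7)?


Compute successive multiples of P until we hit O:
  1P = (9, 7)
  2P = (16, 10)
  3P = (13, 1)
  4P = (10, 3)
  5P = (14, 13)
  6P = (7, 9)
  7P = (2, 3)
  8P = (15, 9)
  ... (continuing to 23P)
  23P = O

ord(P) = 23


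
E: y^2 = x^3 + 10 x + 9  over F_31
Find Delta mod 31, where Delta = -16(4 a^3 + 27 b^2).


4 a^3 + 27 b^2 = 4*10^3 + 27*9^2 = 4000 + 2187 = 6187
Delta = -16 * (6187) = -98992
Delta mod 31 = 22

Delta = 22 (mod 31)


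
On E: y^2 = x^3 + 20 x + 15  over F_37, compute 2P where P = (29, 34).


Doubling: s = (3 x1^2 + a) / (2 y1)
s = (3*29^2 + 20) / (2*34) mod 37 = 14
x3 = s^2 - 2 x1 mod 37 = 14^2 - 2*29 = 27
y3 = s (x1 - x3) - y1 mod 37 = 14 * (29 - 27) - 34 = 31

2P = (27, 31)


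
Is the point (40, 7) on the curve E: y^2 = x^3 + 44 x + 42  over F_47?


Check whether y^2 = x^3 + 44 x + 42 (mod 47) for (x, y) = (40, 7).
LHS: y^2 = 7^2 mod 47 = 2
RHS: x^3 + 44 x + 42 = 40^3 + 44*40 + 42 mod 47 = 2
LHS = RHS

Yes, on the curve


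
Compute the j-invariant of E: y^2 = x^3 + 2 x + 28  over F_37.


Delta = -16(4 a^3 + 27 b^2) mod 37 = 16
-1728 * (4 a)^3 = -1728 * (4*2)^3 mod 37 = 8
j = 8 * 16^(-1) mod 37 = 19

j = 19 (mod 37)


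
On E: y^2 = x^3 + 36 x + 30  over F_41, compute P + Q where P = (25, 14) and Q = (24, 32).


P != Q, so use the chord formula.
s = (y2 - y1) / (x2 - x1) = (18) / (40) mod 41 = 23
x3 = s^2 - x1 - x2 mod 41 = 23^2 - 25 - 24 = 29
y3 = s (x1 - x3) - y1 mod 41 = 23 * (25 - 29) - 14 = 17

P + Q = (29, 17)


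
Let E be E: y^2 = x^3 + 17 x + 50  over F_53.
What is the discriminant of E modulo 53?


4 a^3 + 27 b^2 = 4*17^3 + 27*50^2 = 19652 + 67500 = 87152
Delta = -16 * (87152) = -1394432
Delta mod 53 = 51

Delta = 51 (mod 53)


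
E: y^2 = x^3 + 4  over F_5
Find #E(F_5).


For each x in F_5, count y with y^2 = x^3 + 0 x + 4 mod 5:
  x = 0: RHS = 4, y in [2, 3]  -> 2 point(s)
  x = 1: RHS = 0, y in [0]  -> 1 point(s)
  x = 3: RHS = 1, y in [1, 4]  -> 2 point(s)
Affine points: 5. Add the point at infinity: total = 6.

#E(F_5) = 6


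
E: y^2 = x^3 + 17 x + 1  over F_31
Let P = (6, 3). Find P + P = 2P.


Doubling: s = (3 x1^2 + a) / (2 y1)
s = (3*6^2 + 17) / (2*3) mod 31 = 26
x3 = s^2 - 2 x1 mod 31 = 26^2 - 2*6 = 13
y3 = s (x1 - x3) - y1 mod 31 = 26 * (6 - 13) - 3 = 1

2P = (13, 1)


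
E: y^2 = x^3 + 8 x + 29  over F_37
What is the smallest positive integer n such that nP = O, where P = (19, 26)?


Compute successive multiples of P until we hit O:
  1P = (19, 26)
  2P = (33, 9)
  3P = (18, 23)
  4P = (9, 4)
  5P = (2, 4)
  6P = (5, 3)
  7P = (14, 6)
  8P = (20, 7)
  ... (continuing to 20P)
  20P = O

ord(P) = 20


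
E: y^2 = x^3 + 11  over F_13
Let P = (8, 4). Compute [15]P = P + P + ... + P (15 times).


k = 15 = 1111_2 (binary, LSB first: 1111)
Double-and-add from P = (8, 4):
  bit 0 = 1: acc = O + (8, 4) = (8, 4)
  bit 1 = 1: acc = (8, 4) + (1, 8) = (3, 8)
  bit 2 = 1: acc = (3, 8) + (12, 7) = (7, 4)
  bit 3 = 1: acc = (7, 4) + (11, 9) = (12, 6)

15P = (12, 6)


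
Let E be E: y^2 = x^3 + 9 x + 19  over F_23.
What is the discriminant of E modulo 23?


4 a^3 + 27 b^2 = 4*9^3 + 27*19^2 = 2916 + 9747 = 12663
Delta = -16 * (12663) = -202608
Delta mod 23 = 22

Delta = 22 (mod 23)


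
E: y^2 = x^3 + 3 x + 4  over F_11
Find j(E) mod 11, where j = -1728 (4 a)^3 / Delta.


Delta = -16(4 a^3 + 27 b^2) mod 11 = 6
-1728 * (4 a)^3 = -1728 * (4*3)^3 mod 11 = 10
j = 10 * 6^(-1) mod 11 = 9

j = 9 (mod 11)


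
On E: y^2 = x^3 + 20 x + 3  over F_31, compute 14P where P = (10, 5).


k = 14 = 1110_2 (binary, LSB first: 0111)
Double-and-add from P = (10, 5):
  bit 0 = 0: acc unchanged = O
  bit 1 = 1: acc = O + (12, 24) = (12, 24)
  bit 2 = 1: acc = (12, 24) + (27, 13) = (11, 29)
  bit 3 = 1: acc = (11, 29) + (2, 19) = (20, 23)

14P = (20, 23)


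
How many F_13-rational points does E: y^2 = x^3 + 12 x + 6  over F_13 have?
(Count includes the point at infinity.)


For each x in F_13, count y with y^2 = x^3 + 12 x + 6 mod 13:
  x = 2: RHS = 12, y in [5, 8]  -> 2 point(s)
  x = 3: RHS = 4, y in [2, 11]  -> 2 point(s)
  x = 4: RHS = 1, y in [1, 12]  -> 2 point(s)
  x = 5: RHS = 9, y in [3, 10]  -> 2 point(s)
  x = 7: RHS = 4, y in [2, 11]  -> 2 point(s)
  x = 8: RHS = 3, y in [4, 9]  -> 2 point(s)
  x = 11: RHS = 0, y in [0]  -> 1 point(s)
Affine points: 13. Add the point at infinity: total = 14.

#E(F_13) = 14


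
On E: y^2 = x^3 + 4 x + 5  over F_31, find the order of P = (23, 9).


Compute successive multiples of P until we hit O:
  1P = (23, 9)
  2P = (1, 17)
  3P = (12, 18)
  4P = (0, 6)
  5P = (28, 20)
  6P = (27, 7)
  7P = (20, 5)
  8P = (7, 2)
  ... (continuing to 28P)
  28P = O

ord(P) = 28


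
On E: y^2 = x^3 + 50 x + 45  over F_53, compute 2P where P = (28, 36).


Doubling: s = (3 x1^2 + a) / (2 y1)
s = (3*28^2 + 50) / (2*36) mod 53 = 26
x3 = s^2 - 2 x1 mod 53 = 26^2 - 2*28 = 37
y3 = s (x1 - x3) - y1 mod 53 = 26 * (28 - 37) - 36 = 48

2P = (37, 48)


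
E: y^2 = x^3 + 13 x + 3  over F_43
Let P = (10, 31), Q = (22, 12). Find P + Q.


P != Q, so use the chord formula.
s = (y2 - y1) / (x2 - x1) = (24) / (12) mod 43 = 2
x3 = s^2 - x1 - x2 mod 43 = 2^2 - 10 - 22 = 15
y3 = s (x1 - x3) - y1 mod 43 = 2 * (10 - 15) - 31 = 2

P + Q = (15, 2)
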